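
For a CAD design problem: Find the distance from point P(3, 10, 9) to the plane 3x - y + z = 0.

distance = |a·x₀ + b·y₀ + c·z₀ - d| / √(a² + b² + c²)
  = |3·3 + (-1)·10 + 1·9 - 0| / √(3² + (-1)² + 1²)
  = |9 - 10 + 9 + 0| / √(9 + 1 + 1)
  = |8| / √11
  = 8 / 3.317
  ≈ 2.412

2.412


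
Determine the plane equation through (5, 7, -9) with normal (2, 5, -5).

The plane through P with normal n = (a, b, c) satisfies n·(r - P) = 0,
i.e. ax + by + cz = a·x₀ + b·y₀ + c·z₀.
d = 2·5 + 5·7 + (-5)·(-9)
  = 10 + 35 + 45
  = 90
Equation: 2x + 5y - 5z = 90

2x + 5y - 5z = 90


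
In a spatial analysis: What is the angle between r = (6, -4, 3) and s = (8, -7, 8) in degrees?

r·s = 6·8 + (-4)·(-7) + 3·8 = 48 + 28 + 24 = 100
|r| = √(6² + (-4)² + 3²) = √61 ≈ 7.81
|s| = √(8² + (-7)² + 8²) = √177 ≈ 13.3
cos θ = (r·s)/(|r||s|) = 100/(7.81·13.3) ≈ 0.9624
θ = arccos(0.9624) ≈ 15.77°

15.77°


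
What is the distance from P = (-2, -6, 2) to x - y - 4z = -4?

distance = |a·x₀ + b·y₀ + c·z₀ - d| / √(a² + b² + c²)
  = |1·(-2) + (-1)·(-6) + (-4)·2 - (-4)| / √(1² + (-1)² + (-4)²)
  = |-2 + 6 - 8 + 4| / √(1 + 1 + 16)
  = |0| / √18
  = 0 / 4.243
  ≈ 0

0


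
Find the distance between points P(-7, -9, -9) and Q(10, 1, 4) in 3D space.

d = √[(x₂-x₁)² + (y₂-y₁)² + (z₂-z₁)²]
  = √[17² + 10² + 13²]
  = √[289 + 100 + 169]
  = √558
  ≈ 23.62

23.62


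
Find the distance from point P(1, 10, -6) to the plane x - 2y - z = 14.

distance = |a·x₀ + b·y₀ + c·z₀ - d| / √(a² + b² + c²)
  = |1·1 + (-2)·10 + (-1)·(-6) - 14| / √(1² + (-2)² + (-1)²)
  = |1 - 20 + 6 - 14| / √(1 + 4 + 1)
  = |-27| / √6
  = 27 / 2.449
  ≈ 11.02

11.02


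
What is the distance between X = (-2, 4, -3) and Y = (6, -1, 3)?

d = √[(x₂-x₁)² + (y₂-y₁)² + (z₂-z₁)²]
  = √[8² + (-5)² + 6²]
  = √[64 + 25 + 36]
  = √125
  ≈ 11.18

11.18


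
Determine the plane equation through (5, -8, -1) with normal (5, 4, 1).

The plane through P with normal n = (a, b, c) satisfies n·(r - P) = 0,
i.e. ax + by + cz = a·x₀ + b·y₀ + c·z₀.
d = 5·5 + 4·(-8) + 1·(-1)
  = 25 - 32 - 1
  = -8
Equation: 5x + 4y + z = -8

5x + 4y + z = -8


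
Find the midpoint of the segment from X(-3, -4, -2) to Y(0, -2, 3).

M = ((x₁+x₂)/2, (y₁+y₂)/2, (z₁+z₂)/2)
  = ((-3 + 0)/2, (-4 - 2)/2, (-2 + 3)/2)
  = (-3/2, -6/2, 1/2)
  = (-1.5, -3, 0.5)

(-1.5, -3, 0.5)


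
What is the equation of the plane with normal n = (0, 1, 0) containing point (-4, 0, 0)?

The plane through P with normal n = (a, b, c) satisfies n·(r - P) = 0,
i.e. ax + by + cz = a·x₀ + b·y₀ + c·z₀.
d = 0·(-4) + 1·0 + 0·0
  = 0 + 0 + 0
  = 0
Equation: y = 0

y = 0


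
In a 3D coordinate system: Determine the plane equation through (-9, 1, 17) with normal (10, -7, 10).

The plane through P with normal n = (a, b, c) satisfies n·(r - P) = 0,
i.e. ax + by + cz = a·x₀ + b·y₀ + c·z₀.
d = 10·(-9) + (-7)·1 + 10·17
  = -90 - 7 + 170
  = 73
Equation: 10x - 7y + 10z = 73

10x - 7y + 10z = 73


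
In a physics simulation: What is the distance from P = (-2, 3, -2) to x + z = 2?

distance = |a·x₀ + b·y₀ + c·z₀ - d| / √(a² + b² + c²)
  = |1·(-2) + 0·3 + 1·(-2) - 2| / √(1² + 0² + 1²)
  = |-2 + 0 - 2 - 2| / √(1 + 0 + 1)
  = |-6| / √2
  = 6 / 1.414
  ≈ 4.243

4.243


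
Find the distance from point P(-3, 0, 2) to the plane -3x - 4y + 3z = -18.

distance = |a·x₀ + b·y₀ + c·z₀ - d| / √(a² + b² + c²)
  = |(-3)·(-3) + (-4)·0 + 3·2 - (-18)| / √((-3)² + (-4)² + 3²)
  = |9 + 0 + 6 + 18| / √(9 + 16 + 9)
  = |33| / √34
  = 33 / 5.831
  ≈ 5.659

5.659


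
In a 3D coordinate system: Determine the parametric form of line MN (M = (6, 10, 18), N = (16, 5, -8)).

Direction vector d = N - M = (16 - 6, 5 - 10, -8 - 18) = (10, -5, -26)
Parametric form r = M + t·d:
x = 6 + 10t, y = 10 - 5t, z = 18 - 26t

x = 6 + 10t, y = 10 - 5t, z = 18 - 26t


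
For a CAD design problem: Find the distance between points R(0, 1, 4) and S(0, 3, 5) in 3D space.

d = √[(x₂-x₁)² + (y₂-y₁)² + (z₂-z₁)²]
  = √[0² + 2² + 1²]
  = √[0 + 4 + 1]
  = √5
  ≈ 2.236

2.236


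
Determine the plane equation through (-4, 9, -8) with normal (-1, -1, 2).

The plane through P with normal n = (a, b, c) satisfies n·(r - P) = 0,
i.e. ax + by + cz = a·x₀ + b·y₀ + c·z₀.
d = (-1)·(-4) + (-1)·9 + 2·(-8)
  = 4 - 9 - 16
  = -21
Equation: -x - y + 2z = -21

-x - y + 2z = -21


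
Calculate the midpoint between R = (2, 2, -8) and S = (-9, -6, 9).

M = ((x₁+x₂)/2, (y₁+y₂)/2, (z₁+z₂)/2)
  = ((2 - 9)/2, (2 - 6)/2, (-8 + 9)/2)
  = (-7/2, -4/2, 1/2)
  = (-3.5, -2, 0.5)

(-3.5, -2, 0.5)


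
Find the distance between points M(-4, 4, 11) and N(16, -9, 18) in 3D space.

d = √[(x₂-x₁)² + (y₂-y₁)² + (z₂-z₁)²]
  = √[20² + (-13)² + 7²]
  = √[400 + 169 + 49]
  = √618
  ≈ 24.86

24.86


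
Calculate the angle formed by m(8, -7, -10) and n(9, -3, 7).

m·n = 8·9 + (-7)·(-3) + (-10)·7 = 72 + 21 - 70 = 23
|m| = √(8² + (-7)² + (-10)²) = √213 ≈ 14.59
|n| = √(9² + (-3)² + 7²) = √139 ≈ 11.79
cos θ = (m·n)/(|m||n|) = 23/(14.59·11.79) ≈ 0.1337
θ = arccos(0.1337) ≈ 82.32°

82.32°


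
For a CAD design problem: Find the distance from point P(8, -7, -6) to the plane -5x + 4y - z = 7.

distance = |a·x₀ + b·y₀ + c·z₀ - d| / √(a² + b² + c²)
  = |(-5)·8 + 4·(-7) + (-1)·(-6) - 7| / √((-5)² + 4² + (-1)²)
  = |-40 - 28 + 6 - 7| / √(25 + 16 + 1)
  = |-69| / √42
  = 69 / 6.481
  ≈ 10.65

10.65


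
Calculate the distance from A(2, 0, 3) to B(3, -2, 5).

d = √[(x₂-x₁)² + (y₂-y₁)² + (z₂-z₁)²]
  = √[1² + (-2)² + 2²]
  = √[1 + 4 + 4]
  = √9
  ≈ 3

3


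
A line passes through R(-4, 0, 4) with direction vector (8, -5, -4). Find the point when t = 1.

P(t) = R + t·d
  = (-4 + 8·1, 0 + (-5)·1, 4 + (-4)·1)
  = (-4 + 8, 0 - 5, 4 - 4)
  = (4, -5, 0)

(4, -5, 0)


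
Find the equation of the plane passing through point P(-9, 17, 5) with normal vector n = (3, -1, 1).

The plane through P with normal n = (a, b, c) satisfies n·(r - P) = 0,
i.e. ax + by + cz = a·x₀ + b·y₀ + c·z₀.
d = 3·(-9) + (-1)·17 + 1·5
  = -27 - 17 + 5
  = -39
Equation: 3x - y + z = -39

3x - y + z = -39


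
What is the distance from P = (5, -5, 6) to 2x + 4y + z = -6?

distance = |a·x₀ + b·y₀ + c·z₀ - d| / √(a² + b² + c²)
  = |2·5 + 4·(-5) + 1·6 - (-6)| / √(2² + 4² + 1²)
  = |10 - 20 + 6 + 6| / √(4 + 16 + 1)
  = |2| / √21
  = 2 / 4.583
  ≈ 0.4364

0.4364


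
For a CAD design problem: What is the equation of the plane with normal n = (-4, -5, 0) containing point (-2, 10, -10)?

The plane through P with normal n = (a, b, c) satisfies n·(r - P) = 0,
i.e. ax + by + cz = a·x₀ + b·y₀ + c·z₀.
d = (-4)·(-2) + (-5)·10 + 0·(-10)
  = 8 - 50 + 0
  = -42
Equation: -4x - 5y = -42

-4x - 5y = -42


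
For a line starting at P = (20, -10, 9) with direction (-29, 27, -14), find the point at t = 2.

P(t) = P + t·d
  = (20 + (-29)·2, -10 + 27·2, 9 + (-14)·2)
  = (20 - 58, -10 + 54, 9 - 28)
  = (-38, 44, -19)

(-38, 44, -19)


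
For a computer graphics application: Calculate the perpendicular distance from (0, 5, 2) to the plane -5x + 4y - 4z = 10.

distance = |a·x₀ + b·y₀ + c·z₀ - d| / √(a² + b² + c²)
  = |(-5)·0 + 4·5 + (-4)·2 - 10| / √((-5)² + 4² + (-4)²)
  = |0 + 20 - 8 - 10| / √(25 + 16 + 16)
  = |2| / √57
  = 2 / 7.55
  ≈ 0.2649

0.2649


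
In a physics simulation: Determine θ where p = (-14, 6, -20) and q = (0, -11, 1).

p·q = (-14)·0 + 6·(-11) + (-20)·1 = 0 - 66 - 20 = -86
|p| = √((-14)² + 6² + (-20)²) = √632 ≈ 25.14
|q| = √(0² + (-11)² + 1²) = √122 ≈ 11.05
cos θ = (p·q)/(|p||q|) = -86/(25.14·11.05) ≈ -0.3097
θ = arccos(-0.3097) ≈ 108°

108°


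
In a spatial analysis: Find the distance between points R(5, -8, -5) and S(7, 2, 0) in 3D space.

d = √[(x₂-x₁)² + (y₂-y₁)² + (z₂-z₁)²]
  = √[2² + 10² + 5²]
  = √[4 + 100 + 25]
  = √129
  ≈ 11.36

11.36


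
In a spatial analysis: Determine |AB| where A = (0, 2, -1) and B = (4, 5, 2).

d = √[(x₂-x₁)² + (y₂-y₁)² + (z₂-z₁)²]
  = √[4² + 3² + 3²]
  = √[16 + 9 + 9]
  = √34
  ≈ 5.831

5.831


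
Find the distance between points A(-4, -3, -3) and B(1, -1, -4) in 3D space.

d = √[(x₂-x₁)² + (y₂-y₁)² + (z₂-z₁)²]
  = √[5² + 2² + (-1)²]
  = √[25 + 4 + 1]
  = √30
  ≈ 5.477

5.477


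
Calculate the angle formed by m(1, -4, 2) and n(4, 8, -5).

m·n = 1·4 + (-4)·8 + 2·(-5) = 4 - 32 - 10 = -38
|m| = √(1² + (-4)² + 2²) = √21 ≈ 4.583
|n| = √(4² + 8² + (-5)²) = √105 ≈ 10.25
cos θ = (m·n)/(|m||n|) = -38/(4.583·10.25) ≈ -0.8092
θ = arccos(-0.8092) ≈ 144°

144°


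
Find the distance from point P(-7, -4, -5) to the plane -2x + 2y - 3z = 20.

distance = |a·x₀ + b·y₀ + c·z₀ - d| / √(a² + b² + c²)
  = |(-2)·(-7) + 2·(-4) + (-3)·(-5) - 20| / √((-2)² + 2² + (-3)²)
  = |14 - 8 + 15 - 20| / √(4 + 4 + 9)
  = |1| / √17
  = 1 / 4.123
  ≈ 0.2425

0.2425


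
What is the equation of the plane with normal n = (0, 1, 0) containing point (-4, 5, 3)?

The plane through P with normal n = (a, b, c) satisfies n·(r - P) = 0,
i.e. ax + by + cz = a·x₀ + b·y₀ + c·z₀.
d = 0·(-4) + 1·5 + 0·3
  = 0 + 5 + 0
  = 5
Equation: y = 5

y = 5


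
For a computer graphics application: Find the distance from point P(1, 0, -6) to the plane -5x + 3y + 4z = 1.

distance = |a·x₀ + b·y₀ + c·z₀ - d| / √(a² + b² + c²)
  = |(-5)·1 + 3·0 + 4·(-6) - 1| / √((-5)² + 3² + 4²)
  = |-5 + 0 - 24 - 1| / √(25 + 9 + 16)
  = |-30| / √50
  = 30 / 7.071
  ≈ 4.243

4.243


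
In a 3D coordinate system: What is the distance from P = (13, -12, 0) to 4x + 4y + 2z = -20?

distance = |a·x₀ + b·y₀ + c·z₀ - d| / √(a² + b² + c²)
  = |4·13 + 4·(-12) + 2·0 - (-20)| / √(4² + 4² + 2²)
  = |52 - 48 + 0 + 20| / √(16 + 16 + 4)
  = |24| / √36
  = 24 / 6
  ≈ 4

4


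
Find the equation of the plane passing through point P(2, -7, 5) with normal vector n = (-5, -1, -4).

The plane through P with normal n = (a, b, c) satisfies n·(r - P) = 0,
i.e. ax + by + cz = a·x₀ + b·y₀ + c·z₀.
d = (-5)·2 + (-1)·(-7) + (-4)·5
  = -10 + 7 - 20
  = -23
Equation: -5x - y - 4z = -23

-5x - y - 4z = -23


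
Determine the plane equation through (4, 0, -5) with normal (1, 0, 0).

The plane through P with normal n = (a, b, c) satisfies n·(r - P) = 0,
i.e. ax + by + cz = a·x₀ + b·y₀ + c·z₀.
d = 1·4 + 0·0 + 0·(-5)
  = 4 + 0 + 0
  = 4
Equation: x = 4

x = 4


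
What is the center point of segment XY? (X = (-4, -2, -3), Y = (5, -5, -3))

M = ((x₁+x₂)/2, (y₁+y₂)/2, (z₁+z₂)/2)
  = ((-4 + 5)/2, (-2 - 5)/2, (-3 - 3)/2)
  = (1/2, -7/2, -6/2)
  = (0.5, -3.5, -3)

(0.5, -3.5, -3)


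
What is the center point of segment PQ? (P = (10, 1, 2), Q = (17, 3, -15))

M = ((x₁+x₂)/2, (y₁+y₂)/2, (z₁+z₂)/2)
  = ((10 + 17)/2, (1 + 3)/2, (2 - 15)/2)
  = (27/2, 4/2, -13/2)
  = (13.5, 2, -6.5)

(13.5, 2, -6.5)


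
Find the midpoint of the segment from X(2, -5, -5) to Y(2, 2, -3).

M = ((x₁+x₂)/2, (y₁+y₂)/2, (z₁+z₂)/2)
  = ((2 + 2)/2, (-5 + 2)/2, (-5 - 3)/2)
  = (4/2, -3/2, -8/2)
  = (2, -1.5, -4)

(2, -1.5, -4)


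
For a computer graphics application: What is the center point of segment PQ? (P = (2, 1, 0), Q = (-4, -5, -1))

M = ((x₁+x₂)/2, (y₁+y₂)/2, (z₁+z₂)/2)
  = ((2 - 4)/2, (1 - 5)/2, (0 - 1)/2)
  = (-2/2, -4/2, -1/2)
  = (-1, -2, -0.5)

(-1, -2, -0.5)


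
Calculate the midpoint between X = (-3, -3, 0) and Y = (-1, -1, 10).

M = ((x₁+x₂)/2, (y₁+y₂)/2, (z₁+z₂)/2)
  = ((-3 - 1)/2, (-3 - 1)/2, (0 + 10)/2)
  = (-4/2, -4/2, 10/2)
  = (-2, -2, 5)

(-2, -2, 5)


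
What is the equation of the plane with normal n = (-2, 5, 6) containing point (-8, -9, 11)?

The plane through P with normal n = (a, b, c) satisfies n·(r - P) = 0,
i.e. ax + by + cz = a·x₀ + b·y₀ + c·z₀.
d = (-2)·(-8) + 5·(-9) + 6·11
  = 16 - 45 + 66
  = 37
Equation: -2x + 5y + 6z = 37

-2x + 5y + 6z = 37


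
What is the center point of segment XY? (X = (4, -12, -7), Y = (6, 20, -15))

M = ((x₁+x₂)/2, (y₁+y₂)/2, (z₁+z₂)/2)
  = ((4 + 6)/2, (-12 + 20)/2, (-7 - 15)/2)
  = (10/2, 8/2, -22/2)
  = (5, 4, -11)

(5, 4, -11)


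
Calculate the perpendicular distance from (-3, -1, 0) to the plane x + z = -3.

distance = |a·x₀ + b·y₀ + c·z₀ - d| / √(a² + b² + c²)
  = |1·(-3) + 0·(-1) + 1·0 - (-3)| / √(1² + 0² + 1²)
  = |-3 + 0 + 0 + 3| / √(1 + 0 + 1)
  = |0| / √2
  = 0 / 1.414
  ≈ 0

0


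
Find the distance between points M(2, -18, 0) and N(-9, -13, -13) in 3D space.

d = √[(x₂-x₁)² + (y₂-y₁)² + (z₂-z₁)²]
  = √[(-11)² + 5² + (-13)²]
  = √[121 + 25 + 169]
  = √315
  ≈ 17.75

17.75


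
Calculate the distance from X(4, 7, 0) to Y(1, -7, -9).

d = √[(x₂-x₁)² + (y₂-y₁)² + (z₂-z₁)²]
  = √[(-3)² + (-14)² + (-9)²]
  = √[9 + 196 + 81]
  = √286
  ≈ 16.91

16.91


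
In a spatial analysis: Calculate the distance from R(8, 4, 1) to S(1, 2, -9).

d = √[(x₂-x₁)² + (y₂-y₁)² + (z₂-z₁)²]
  = √[(-7)² + (-2)² + (-10)²]
  = √[49 + 4 + 100]
  = √153
  ≈ 12.37

12.37


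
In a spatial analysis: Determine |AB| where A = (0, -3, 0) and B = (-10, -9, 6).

d = √[(x₂-x₁)² + (y₂-y₁)² + (z₂-z₁)²]
  = √[(-10)² + (-6)² + 6²]
  = √[100 + 36 + 36]
  = √172
  ≈ 13.11

13.11


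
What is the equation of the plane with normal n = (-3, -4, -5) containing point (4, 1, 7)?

The plane through P with normal n = (a, b, c) satisfies n·(r - P) = 0,
i.e. ax + by + cz = a·x₀ + b·y₀ + c·z₀.
d = (-3)·4 + (-4)·1 + (-5)·7
  = -12 - 4 - 35
  = -51
Equation: -3x - 4y - 5z = -51

-3x - 4y - 5z = -51


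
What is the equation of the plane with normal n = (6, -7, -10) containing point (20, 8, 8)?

The plane through P with normal n = (a, b, c) satisfies n·(r - P) = 0,
i.e. ax + by + cz = a·x₀ + b·y₀ + c·z₀.
d = 6·20 + (-7)·8 + (-10)·8
  = 120 - 56 - 80
  = -16
Equation: 6x - 7y - 10z = -16

6x - 7y - 10z = -16


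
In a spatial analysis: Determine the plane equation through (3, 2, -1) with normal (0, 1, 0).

The plane through P with normal n = (a, b, c) satisfies n·(r - P) = 0,
i.e. ax + by + cz = a·x₀ + b·y₀ + c·z₀.
d = 0·3 + 1·2 + 0·(-1)
  = 0 + 2 + 0
  = 2
Equation: y = 2

y = 2


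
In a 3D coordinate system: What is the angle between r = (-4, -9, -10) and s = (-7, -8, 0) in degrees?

r·s = (-4)·(-7) + (-9)·(-8) + (-10)·0 = 28 + 72 + 0 = 100
|r| = √((-4)² + (-9)² + (-10)²) = √197 ≈ 14.04
|s| = √((-7)² + (-8)² + 0²) = √113 ≈ 10.63
cos θ = (r·s)/(|r||s|) = 100/(14.04·10.63) ≈ 0.6702
θ = arccos(0.6702) ≈ 47.91°

47.91°


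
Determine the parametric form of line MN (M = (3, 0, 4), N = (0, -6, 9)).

Direction vector d = N - M = (0 - 3, -6 + 0, 9 - 4) = (-3, -6, 5)
Parametric form r = M + t·d:
x = 3 - 3t, y = 0 - 6t, z = 4 + 5t

x = 3 - 3t, y = 0 - 6t, z = 4 + 5t


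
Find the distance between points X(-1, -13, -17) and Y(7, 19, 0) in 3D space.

d = √[(x₂-x₁)² + (y₂-y₁)² + (z₂-z₁)²]
  = √[8² + 32² + 17²]
  = √[64 + 1024 + 289]
  = √1377
  ≈ 37.11

37.11


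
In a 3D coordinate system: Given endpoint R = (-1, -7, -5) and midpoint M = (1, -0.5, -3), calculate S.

S = 2M - R
  = (2·1 - (-1), 2·(-0.5) - (-7), 2·(-3) - (-5))
  = (2 + 1, -1 + 7, -6 + 5)
  = (3, 6, -1)

(3, 6, -1)


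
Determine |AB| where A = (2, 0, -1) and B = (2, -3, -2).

d = √[(x₂-x₁)² + (y₂-y₁)² + (z₂-z₁)²]
  = √[0² + (-3)² + (-1)²]
  = √[0 + 9 + 1]
  = √10
  ≈ 3.162

3.162


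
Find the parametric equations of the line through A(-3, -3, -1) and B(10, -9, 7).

Direction vector d = B - A = (10 + 3, -9 + 3, 7 + 1) = (13, -6, 8)
Parametric form r = A + t·d:
x = -3 + 13t, y = -3 - 6t, z = -1 + 8t

x = -3 + 13t, y = -3 - 6t, z = -1 + 8t


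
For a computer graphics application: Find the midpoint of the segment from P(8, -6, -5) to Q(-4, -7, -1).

M = ((x₁+x₂)/2, (y₁+y₂)/2, (z₁+z₂)/2)
  = ((8 - 4)/2, (-6 - 7)/2, (-5 - 1)/2)
  = (4/2, -13/2, -6/2)
  = (2, -6.5, -3)

(2, -6.5, -3)


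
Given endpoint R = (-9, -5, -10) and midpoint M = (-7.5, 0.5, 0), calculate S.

S = 2M - R
  = (2·(-7.5) - (-9), 2·0.5 - (-5), 2·0 - (-10))
  = (-15 + 9, 1 + 5, 0 + 10)
  = (-6, 6, 10)

(-6, 6, 10)


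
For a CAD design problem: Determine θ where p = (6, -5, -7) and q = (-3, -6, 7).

p·q = 6·(-3) + (-5)·(-6) + (-7)·7 = -18 + 30 - 49 = -37
|p| = √(6² + (-5)² + (-7)²) = √110 ≈ 10.49
|q| = √((-3)² + (-6)² + 7²) = √94 ≈ 9.695
cos θ = (p·q)/(|p||q|) = -37/(10.49·9.695) ≈ -0.3639
θ = arccos(-0.3639) ≈ 111.3°

111.3°


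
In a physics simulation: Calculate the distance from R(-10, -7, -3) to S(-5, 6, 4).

d = √[(x₂-x₁)² + (y₂-y₁)² + (z₂-z₁)²]
  = √[5² + 13² + 7²]
  = √[25 + 169 + 49]
  = √243
  ≈ 15.59

15.59


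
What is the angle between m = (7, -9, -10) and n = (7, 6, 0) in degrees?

m·n = 7·7 + (-9)·6 + (-10)·0 = 49 - 54 + 0 = -5
|m| = √(7² + (-9)² + (-10)²) = √230 ≈ 15.17
|n| = √(7² + 6² + 0²) = √85 ≈ 9.22
cos θ = (m·n)/(|m||n|) = -5/(15.17·9.22) ≈ -0.03576
θ = arccos(-0.03576) ≈ 92.05°

92.05°


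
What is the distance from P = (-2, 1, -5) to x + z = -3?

distance = |a·x₀ + b·y₀ + c·z₀ - d| / √(a² + b² + c²)
  = |1·(-2) + 0·1 + 1·(-5) - (-3)| / √(1² + 0² + 1²)
  = |-2 + 0 - 5 + 3| / √(1 + 0 + 1)
  = |-4| / √2
  = 4 / 1.414
  ≈ 2.828

2.828


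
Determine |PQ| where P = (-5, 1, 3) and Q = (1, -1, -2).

d = √[(x₂-x₁)² + (y₂-y₁)² + (z₂-z₁)²]
  = √[6² + (-2)² + (-5)²]
  = √[36 + 4 + 25]
  = √65
  ≈ 8.062

8.062


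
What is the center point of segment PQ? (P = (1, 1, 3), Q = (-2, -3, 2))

M = ((x₁+x₂)/2, (y₁+y₂)/2, (z₁+z₂)/2)
  = ((1 - 2)/2, (1 - 3)/2, (3 + 2)/2)
  = (-1/2, -2/2, 5/2)
  = (-0.5, -1, 2.5)

(-0.5, -1, 2.5)


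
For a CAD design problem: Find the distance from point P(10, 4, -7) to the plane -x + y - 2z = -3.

distance = |a·x₀ + b·y₀ + c·z₀ - d| / √(a² + b² + c²)
  = |(-1)·10 + 1·4 + (-2)·(-7) - (-3)| / √((-1)² + 1² + (-2)²)
  = |-10 + 4 + 14 + 3| / √(1 + 1 + 4)
  = |11| / √6
  = 11 / 2.449
  ≈ 4.491

4.491


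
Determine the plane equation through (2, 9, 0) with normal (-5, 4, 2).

The plane through P with normal n = (a, b, c) satisfies n·(r - P) = 0,
i.e. ax + by + cz = a·x₀ + b·y₀ + c·z₀.
d = (-5)·2 + 4·9 + 2·0
  = -10 + 36 + 0
  = 26
Equation: -5x + 4y + 2z = 26

-5x + 4y + 2z = 26


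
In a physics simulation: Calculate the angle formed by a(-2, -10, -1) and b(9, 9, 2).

a·b = (-2)·9 + (-10)·9 + (-1)·2 = -18 - 90 - 2 = -110
|a| = √((-2)² + (-10)² + (-1)²) = √105 ≈ 10.25
|b| = √(9² + 9² + 2²) = √166 ≈ 12.88
cos θ = (a·b)/(|a||b|) = -110/(10.25·12.88) ≈ -0.8332
θ = arccos(-0.8332) ≈ 146.4°

146.4°


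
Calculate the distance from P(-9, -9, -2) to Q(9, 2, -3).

d = √[(x₂-x₁)² + (y₂-y₁)² + (z₂-z₁)²]
  = √[18² + 11² + (-1)²]
  = √[324 + 121 + 1]
  = √446
  ≈ 21.12

21.12


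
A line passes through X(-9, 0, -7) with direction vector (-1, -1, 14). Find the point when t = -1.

P(t) = X + t·d
  = (-9 + (-1)·(-1), 0 + (-1)·(-1), -7 + 14·(-1))
  = (-9 + 1, 0 + 1, -7 - 14)
  = (-8, 1, -21)

(-8, 1, -21)


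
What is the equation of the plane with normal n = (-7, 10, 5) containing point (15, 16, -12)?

The plane through P with normal n = (a, b, c) satisfies n·(r - P) = 0,
i.e. ax + by + cz = a·x₀ + b·y₀ + c·z₀.
d = (-7)·15 + 10·16 + 5·(-12)
  = -105 + 160 - 60
  = -5
Equation: -7x + 10y + 5z = -5

-7x + 10y + 5z = -5


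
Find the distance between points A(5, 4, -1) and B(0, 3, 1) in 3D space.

d = √[(x₂-x₁)² + (y₂-y₁)² + (z₂-z₁)²]
  = √[(-5)² + (-1)² + 2²]
  = √[25 + 1 + 4]
  = √30
  ≈ 5.477

5.477


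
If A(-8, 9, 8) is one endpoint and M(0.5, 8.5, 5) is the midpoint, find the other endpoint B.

B = 2M - A
  = (2·0.5 - (-8), 2·8.5 - 9, 2·5 - 8)
  = (1 + 8, 17 - 9, 10 - 8)
  = (9, 8, 2)

(9, 8, 2)


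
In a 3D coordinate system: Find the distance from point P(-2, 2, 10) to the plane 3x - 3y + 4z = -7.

distance = |a·x₀ + b·y₀ + c·z₀ - d| / √(a² + b² + c²)
  = |3·(-2) + (-3)·2 + 4·10 - (-7)| / √(3² + (-3)² + 4²)
  = |-6 - 6 + 40 + 7| / √(9 + 9 + 16)
  = |35| / √34
  = 35 / 5.831
  ≈ 6.002

6.002


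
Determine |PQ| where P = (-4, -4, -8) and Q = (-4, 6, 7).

d = √[(x₂-x₁)² + (y₂-y₁)² + (z₂-z₁)²]
  = √[0² + 10² + 15²]
  = √[0 + 100 + 225]
  = √325
  ≈ 18.03

18.03


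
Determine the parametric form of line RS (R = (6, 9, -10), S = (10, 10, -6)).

Direction vector d = S - R = (10 - 6, 10 - 9, -6 + 10) = (4, 1, 4)
Parametric form r = R + t·d:
x = 6 + 4t, y = 9 + t, z = -10 + 4t

x = 6 + 4t, y = 9 + t, z = -10 + 4t


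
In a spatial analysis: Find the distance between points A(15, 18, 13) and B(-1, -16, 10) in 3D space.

d = √[(x₂-x₁)² + (y₂-y₁)² + (z₂-z₁)²]
  = √[(-16)² + (-34)² + (-3)²]
  = √[256 + 1156 + 9]
  = √1421
  ≈ 37.7

37.7


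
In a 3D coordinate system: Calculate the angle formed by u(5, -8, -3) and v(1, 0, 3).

u·v = 5·1 + (-8)·0 + (-3)·3 = 5 + 0 - 9 = -4
|u| = √(5² + (-8)² + (-3)²) = √98 ≈ 9.899
|v| = √(1² + 0² + 3²) = √10 ≈ 3.162
cos θ = (u·v)/(|u||v|) = -4/(9.899·3.162) ≈ -0.1278
θ = arccos(-0.1278) ≈ 97.34°

97.34°


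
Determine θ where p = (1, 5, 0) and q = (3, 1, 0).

p·q = 1·3 + 5·1 + 0·0 = 3 + 5 + 0 = 8
|p| = √(1² + 5² + 0²) = √26 ≈ 5.099
|q| = √(3² + 1² + 0²) = √10 ≈ 3.162
cos θ = (p·q)/(|p||q|) = 8/(5.099·3.162) ≈ 0.4961
θ = arccos(0.4961) ≈ 60.26°

60.26°


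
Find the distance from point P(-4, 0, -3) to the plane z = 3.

distance = |a·x₀ + b·y₀ + c·z₀ - d| / √(a² + b² + c²)
  = |0·(-4) + 0·0 + 1·(-3) - 3| / √(0² + 0² + 1²)
  = |0 + 0 - 3 - 3| / √(0 + 0 + 1)
  = |-6| / √1
  = 6 / 1
  ≈ 6

6


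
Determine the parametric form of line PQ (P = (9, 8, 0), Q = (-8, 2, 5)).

Direction vector d = Q - P = (-8 - 9, 2 - 8, 5 + 0) = (-17, -6, 5)
Parametric form r = P + t·d:
x = 9 - 17t, y = 8 - 6t, z = 0 + 5t

x = 9 - 17t, y = 8 - 6t, z = 0 + 5t


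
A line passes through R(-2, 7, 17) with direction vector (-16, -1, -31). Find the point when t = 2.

P(t) = R + t·d
  = (-2 + (-16)·2, 7 + (-1)·2, 17 + (-31)·2)
  = (-2 - 32, 7 - 2, 17 - 62)
  = (-34, 5, -45)

(-34, 5, -45)


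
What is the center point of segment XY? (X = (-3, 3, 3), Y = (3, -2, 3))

M = ((x₁+x₂)/2, (y₁+y₂)/2, (z₁+z₂)/2)
  = ((-3 + 3)/2, (3 - 2)/2, (3 + 3)/2)
  = (0/2, 1/2, 6/2)
  = (0, 0.5, 3)

(0, 0.5, 3)


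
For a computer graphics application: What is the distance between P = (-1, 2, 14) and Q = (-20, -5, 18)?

d = √[(x₂-x₁)² + (y₂-y₁)² + (z₂-z₁)²]
  = √[(-19)² + (-7)² + 4²]
  = √[361 + 49 + 16]
  = √426
  ≈ 20.64

20.64


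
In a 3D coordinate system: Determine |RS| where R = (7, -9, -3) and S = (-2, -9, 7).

d = √[(x₂-x₁)² + (y₂-y₁)² + (z₂-z₁)²]
  = √[(-9)² + 0² + 10²]
  = √[81 + 0 + 100]
  = √181
  ≈ 13.45

13.45


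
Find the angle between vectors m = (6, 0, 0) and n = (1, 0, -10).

m·n = 6·1 + 0·0 + 0·(-10) = 6 + 0 + 0 = 6
|m| = √(6² + 0² + 0²) = √36 ≈ 6
|n| = √(1² + 0² + (-10)²) = √101 ≈ 10.05
cos θ = (m·n)/(|m||n|) = 6/(6·10.05) ≈ 0.0995
θ = arccos(0.0995) ≈ 84.29°

84.29°


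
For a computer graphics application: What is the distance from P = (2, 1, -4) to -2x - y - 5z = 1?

distance = |a·x₀ + b·y₀ + c·z₀ - d| / √(a² + b² + c²)
  = |(-2)·2 + (-1)·1 + (-5)·(-4) - 1| / √((-2)² + (-1)² + (-5)²)
  = |-4 - 1 + 20 - 1| / √(4 + 1 + 25)
  = |14| / √30
  = 14 / 5.477
  ≈ 2.556

2.556


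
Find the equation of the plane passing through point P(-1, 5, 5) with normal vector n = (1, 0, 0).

The plane through P with normal n = (a, b, c) satisfies n·(r - P) = 0,
i.e. ax + by + cz = a·x₀ + b·y₀ + c·z₀.
d = 1·(-1) + 0·5 + 0·5
  = -1 + 0 + 0
  = -1
Equation: x = -1

x = -1


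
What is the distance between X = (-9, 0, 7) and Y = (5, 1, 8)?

d = √[(x₂-x₁)² + (y₂-y₁)² + (z₂-z₁)²]
  = √[14² + 1² + 1²]
  = √[196 + 1 + 1]
  = √198
  ≈ 14.07

14.07


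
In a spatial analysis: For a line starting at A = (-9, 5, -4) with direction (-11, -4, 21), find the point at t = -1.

P(t) = A + t·d
  = (-9 + (-11)·(-1), 5 + (-4)·(-1), -4 + 21·(-1))
  = (-9 + 11, 5 + 4, -4 - 21)
  = (2, 9, -25)

(2, 9, -25)


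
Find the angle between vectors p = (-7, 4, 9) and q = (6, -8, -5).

p·q = (-7)·6 + 4·(-8) + 9·(-5) = -42 - 32 - 45 = -119
|p| = √((-7)² + 4² + 9²) = √146 ≈ 12.08
|q| = √(6² + (-8)² + (-5)²) = √125 ≈ 11.18
cos θ = (p·q)/(|p||q|) = -119/(12.08·11.18) ≈ -0.8809
θ = arccos(-0.8809) ≈ 151.7°

151.7°


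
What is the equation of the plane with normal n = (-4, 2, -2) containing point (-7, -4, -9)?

The plane through P with normal n = (a, b, c) satisfies n·(r - P) = 0,
i.e. ax + by + cz = a·x₀ + b·y₀ + c·z₀.
d = (-4)·(-7) + 2·(-4) + (-2)·(-9)
  = 28 - 8 + 18
  = 38
Equation: -4x + 2y - 2z = 38

-4x + 2y - 2z = 38


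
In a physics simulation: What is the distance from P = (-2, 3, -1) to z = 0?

distance = |a·x₀ + b·y₀ + c·z₀ - d| / √(a² + b² + c²)
  = |0·(-2) + 0·3 + 1·(-1) - 0| / √(0² + 0² + 1²)
  = |0 + 0 - 1 + 0| / √(0 + 0 + 1)
  = |-1| / √1
  = 1 / 1
  ≈ 1

1


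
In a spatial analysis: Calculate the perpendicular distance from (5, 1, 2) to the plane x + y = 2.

distance = |a·x₀ + b·y₀ + c·z₀ - d| / √(a² + b² + c²)
  = |1·5 + 1·1 + 0·2 - 2| / √(1² + 1² + 0²)
  = |5 + 1 + 0 - 2| / √(1 + 1 + 0)
  = |4| / √2
  = 4 / 1.414
  ≈ 2.828

2.828


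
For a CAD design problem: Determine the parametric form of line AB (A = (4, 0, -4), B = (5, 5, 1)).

Direction vector d = B - A = (5 - 4, 5 + 0, 1 + 4) = (1, 5, 5)
Parametric form r = A + t·d:
x = 4 + t, y = 0 + 5t, z = -4 + 5t

x = 4 + t, y = 0 + 5t, z = -4 + 5t


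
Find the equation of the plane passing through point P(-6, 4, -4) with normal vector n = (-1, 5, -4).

The plane through P with normal n = (a, b, c) satisfies n·(r - P) = 0,
i.e. ax + by + cz = a·x₀ + b·y₀ + c·z₀.
d = (-1)·(-6) + 5·4 + (-4)·(-4)
  = 6 + 20 + 16
  = 42
Equation: -x + 5y - 4z = 42

-x + 5y - 4z = 42


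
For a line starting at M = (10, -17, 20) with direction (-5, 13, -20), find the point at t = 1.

P(t) = M + t·d
  = (10 + (-5)·1, -17 + 13·1, 20 + (-20)·1)
  = (10 - 5, -17 + 13, 20 - 20)
  = (5, -4, 0)

(5, -4, 0)


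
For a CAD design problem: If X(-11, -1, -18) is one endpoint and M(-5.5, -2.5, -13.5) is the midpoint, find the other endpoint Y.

Y = 2M - X
  = (2·(-5.5) - (-11), 2·(-2.5) - (-1), 2·(-13.5) - (-18))
  = (-11 + 11, -5 + 1, -27 + 18)
  = (0, -4, -9)

(0, -4, -9)


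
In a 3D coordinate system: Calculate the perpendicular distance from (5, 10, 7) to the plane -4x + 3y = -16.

distance = |a·x₀ + b·y₀ + c·z₀ - d| / √(a² + b² + c²)
  = |(-4)·5 + 3·10 + 0·7 - (-16)| / √((-4)² + 3² + 0²)
  = |-20 + 30 + 0 + 16| / √(16 + 9 + 0)
  = |26| / √25
  = 26 / 5
  ≈ 5.2

5.2


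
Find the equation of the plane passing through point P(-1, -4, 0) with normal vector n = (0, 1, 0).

The plane through P with normal n = (a, b, c) satisfies n·(r - P) = 0,
i.e. ax + by + cz = a·x₀ + b·y₀ + c·z₀.
d = 0·(-1) + 1·(-4) + 0·0
  = 0 - 4 + 0
  = -4
Equation: y = -4

y = -4


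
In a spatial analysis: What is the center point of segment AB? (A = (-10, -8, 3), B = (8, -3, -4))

M = ((x₁+x₂)/2, (y₁+y₂)/2, (z₁+z₂)/2)
  = ((-10 + 8)/2, (-8 - 3)/2, (3 - 4)/2)
  = (-2/2, -11/2, -1/2)
  = (-1, -5.5, -0.5)

(-1, -5.5, -0.5)


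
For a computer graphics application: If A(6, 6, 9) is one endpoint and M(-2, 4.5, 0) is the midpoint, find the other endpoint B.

B = 2M - A
  = (2·(-2) - 6, 2·4.5 - 6, 2·0 - 9)
  = (-4 - 6, 9 - 6, 0 - 9)
  = (-10, 3, -9)

(-10, 3, -9)


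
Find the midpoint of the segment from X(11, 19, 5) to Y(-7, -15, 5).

M = ((x₁+x₂)/2, (y₁+y₂)/2, (z₁+z₂)/2)
  = ((11 - 7)/2, (19 - 15)/2, (5 + 5)/2)
  = (4/2, 4/2, 10/2)
  = (2, 2, 5)

(2, 2, 5)


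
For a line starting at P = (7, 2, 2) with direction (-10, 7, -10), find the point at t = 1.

P(t) = P + t·d
  = (7 + (-10)·1, 2 + 7·1, 2 + (-10)·1)
  = (7 - 10, 2 + 7, 2 - 10)
  = (-3, 9, -8)

(-3, 9, -8)


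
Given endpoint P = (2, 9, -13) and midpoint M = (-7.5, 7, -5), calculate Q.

Q = 2M - P
  = (2·(-7.5) - 2, 2·7 - 9, 2·(-5) - (-13))
  = (-15 - 2, 14 - 9, -10 + 13)
  = (-17, 5, 3)

(-17, 5, 3)


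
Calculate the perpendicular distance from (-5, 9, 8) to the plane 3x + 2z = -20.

distance = |a·x₀ + b·y₀ + c·z₀ - d| / √(a² + b² + c²)
  = |3·(-5) + 0·9 + 2·8 - (-20)| / √(3² + 0² + 2²)
  = |-15 + 0 + 16 + 20| / √(9 + 0 + 4)
  = |21| / √13
  = 21 / 3.606
  ≈ 5.824

5.824


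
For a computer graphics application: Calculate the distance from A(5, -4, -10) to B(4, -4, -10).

d = √[(x₂-x₁)² + (y₂-y₁)² + (z₂-z₁)²]
  = √[(-1)² + 0² + 0²]
  = √[1 + 0 + 0]
  = √1
  ≈ 1

1


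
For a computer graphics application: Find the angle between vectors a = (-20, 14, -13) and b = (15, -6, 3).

a·b = (-20)·15 + 14·(-6) + (-13)·3 = -300 - 84 - 39 = -423
|a| = √((-20)² + 14² + (-13)²) = √765 ≈ 27.66
|b| = √(15² + (-6)² + 3²) = √270 ≈ 16.43
cos θ = (a·b)/(|a||b|) = -423/(27.66·16.43) ≈ -0.9307
θ = arccos(-0.9307) ≈ 158.6°

158.6°


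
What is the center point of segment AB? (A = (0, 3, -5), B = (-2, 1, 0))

M = ((x₁+x₂)/2, (y₁+y₂)/2, (z₁+z₂)/2)
  = ((0 - 2)/2, (3 + 1)/2, (-5 + 0)/2)
  = (-2/2, 4/2, -5/2)
  = (-1, 2, -2.5)

(-1, 2, -2.5)


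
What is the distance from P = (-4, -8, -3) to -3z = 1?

distance = |a·x₀ + b·y₀ + c·z₀ - d| / √(a² + b² + c²)
  = |0·(-4) + 0·(-8) + (-3)·(-3) - 1| / √(0² + 0² + (-3)²)
  = |0 + 0 + 9 - 1| / √(0 + 0 + 9)
  = |8| / √9
  = 8 / 3
  ≈ 2.667

2.667


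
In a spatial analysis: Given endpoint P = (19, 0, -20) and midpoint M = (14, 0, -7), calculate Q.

Q = 2M - P
  = (2·14 - 19, 2·0 - 0, 2·(-7) - (-20))
  = (28 - 19, 0 + 0, -14 + 20)
  = (9, 0, 6)

(9, 0, 6)


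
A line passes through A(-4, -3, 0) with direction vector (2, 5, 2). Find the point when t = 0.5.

P(t) = A + t·d
  = (-4 + 2·0.5, -3 + 5·0.5, 0 + 2·0.5)
  = (-4 + 1, -3 + 2.5, 0 + 1)
  = (-3, -0.5, 1)

(-3, -0.5, 1)


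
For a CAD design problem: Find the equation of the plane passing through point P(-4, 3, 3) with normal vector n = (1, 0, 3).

The plane through P with normal n = (a, b, c) satisfies n·(r - P) = 0,
i.e. ax + by + cz = a·x₀ + b·y₀ + c·z₀.
d = 1·(-4) + 0·3 + 3·3
  = -4 + 0 + 9
  = 5
Equation: x + 3z = 5

x + 3z = 5


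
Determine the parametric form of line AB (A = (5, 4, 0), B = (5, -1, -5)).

Direction vector d = B - A = (5 - 5, -1 - 4, -5 + 0) = (0, -5, -5)
Parametric form r = A + t·d:
x = 5, y = 4 - 5t, z = 0 - 5t

x = 5, y = 4 - 5t, z = 0 - 5t


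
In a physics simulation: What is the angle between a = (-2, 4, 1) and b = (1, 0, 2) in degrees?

a·b = (-2)·1 + 4·0 + 1·2 = -2 + 0 + 2 = 0
|a| = √((-2)² + 4² + 1²) = √21 ≈ 4.583
|b| = √(1² + 0² + 2²) = √5 ≈ 2.236
cos θ = (a·b)/(|a||b|) = 0/(4.583·2.236) ≈ 0
θ = arccos(0) ≈ 90°

90°


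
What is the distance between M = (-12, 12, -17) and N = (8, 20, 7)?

d = √[(x₂-x₁)² + (y₂-y₁)² + (z₂-z₁)²]
  = √[20² + 8² + 24²]
  = √[400 + 64 + 576]
  = √1040
  ≈ 32.25

32.25


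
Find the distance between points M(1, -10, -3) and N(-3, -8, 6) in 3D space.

d = √[(x₂-x₁)² + (y₂-y₁)² + (z₂-z₁)²]
  = √[(-4)² + 2² + 9²]
  = √[16 + 4 + 81]
  = √101
  ≈ 10.05

10.05


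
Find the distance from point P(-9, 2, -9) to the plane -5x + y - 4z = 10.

distance = |a·x₀ + b·y₀ + c·z₀ - d| / √(a² + b² + c²)
  = |(-5)·(-9) + 1·2 + (-4)·(-9) - 10| / √((-5)² + 1² + (-4)²)
  = |45 + 2 + 36 - 10| / √(25 + 1 + 16)
  = |73| / √42
  = 73 / 6.481
  ≈ 11.26

11.26


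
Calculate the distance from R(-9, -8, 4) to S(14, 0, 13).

d = √[(x₂-x₁)² + (y₂-y₁)² + (z₂-z₁)²]
  = √[23² + 8² + 9²]
  = √[529 + 64 + 81]
  = √674
  ≈ 25.96

25.96


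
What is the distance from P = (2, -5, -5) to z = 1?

distance = |a·x₀ + b·y₀ + c·z₀ - d| / √(a² + b² + c²)
  = |0·2 + 0·(-5) + 1·(-5) - 1| / √(0² + 0² + 1²)
  = |0 + 0 - 5 - 1| / √(0 + 0 + 1)
  = |-6| / √1
  = 6 / 1
  ≈ 6

6


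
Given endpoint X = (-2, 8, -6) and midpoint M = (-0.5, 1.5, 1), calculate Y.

Y = 2M - X
  = (2·(-0.5) - (-2), 2·1.5 - 8, 2·1 - (-6))
  = (-1 + 2, 3 - 8, 2 + 6)
  = (1, -5, 8)

(1, -5, 8)


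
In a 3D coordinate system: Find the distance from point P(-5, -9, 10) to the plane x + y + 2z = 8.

distance = |a·x₀ + b·y₀ + c·z₀ - d| / √(a² + b² + c²)
  = |1·(-5) + 1·(-9) + 2·10 - 8| / √(1² + 1² + 2²)
  = |-5 - 9 + 20 - 8| / √(1 + 1 + 4)
  = |-2| / √6
  = 2 / 2.449
  ≈ 0.8165

0.8165


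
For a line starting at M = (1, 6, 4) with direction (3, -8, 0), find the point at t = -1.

P(t) = M + t·d
  = (1 + 3·(-1), 6 + (-8)·(-1), 4 + 0·(-1))
  = (1 - 3, 6 + 8, 4 + 0)
  = (-2, 14, 4)

(-2, 14, 4)


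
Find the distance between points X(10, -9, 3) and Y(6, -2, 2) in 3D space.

d = √[(x₂-x₁)² + (y₂-y₁)² + (z₂-z₁)²]
  = √[(-4)² + 7² + (-1)²]
  = √[16 + 49 + 1]
  = √66
  ≈ 8.124

8.124


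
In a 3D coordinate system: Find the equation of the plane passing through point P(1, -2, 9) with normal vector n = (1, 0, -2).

The plane through P with normal n = (a, b, c) satisfies n·(r - P) = 0,
i.e. ax + by + cz = a·x₀ + b·y₀ + c·z₀.
d = 1·1 + 0·(-2) + (-2)·9
  = 1 + 0 - 18
  = -17
Equation: x - 2z = -17

x - 2z = -17


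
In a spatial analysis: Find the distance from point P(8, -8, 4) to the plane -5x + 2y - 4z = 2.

distance = |a·x₀ + b·y₀ + c·z₀ - d| / √(a² + b² + c²)
  = |(-5)·8 + 2·(-8) + (-4)·4 - 2| / √((-5)² + 2² + (-4)²)
  = |-40 - 16 - 16 - 2| / √(25 + 4 + 16)
  = |-74| / √45
  = 74 / 6.708
  ≈ 11.03

11.03


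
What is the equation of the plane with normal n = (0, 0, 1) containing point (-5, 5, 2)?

The plane through P with normal n = (a, b, c) satisfies n·(r - P) = 0,
i.e. ax + by + cz = a·x₀ + b·y₀ + c·z₀.
d = 0·(-5) + 0·5 + 1·2
  = 0 + 0 + 2
  = 2
Equation: z = 2

z = 2


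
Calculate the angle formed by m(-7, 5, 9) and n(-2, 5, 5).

m·n = (-7)·(-2) + 5·5 + 9·5 = 14 + 25 + 45 = 84
|m| = √((-7)² + 5² + 9²) = √155 ≈ 12.45
|n| = √((-2)² + 5² + 5²) = √54 ≈ 7.348
cos θ = (m·n)/(|m||n|) = 84/(12.45·7.348) ≈ 0.9182
θ = arccos(0.9182) ≈ 23.34°

23.34°


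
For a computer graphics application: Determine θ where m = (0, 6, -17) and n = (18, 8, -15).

m·n = 0·18 + 6·8 + (-17)·(-15) = 0 + 48 + 255 = 303
|m| = √(0² + 6² + (-17)²) = √325 ≈ 18.03
|n| = √(18² + 8² + (-15)²) = √613 ≈ 24.76
cos θ = (m·n)/(|m||n|) = 303/(18.03·24.76) ≈ 0.6788
θ = arccos(0.6788) ≈ 47.25°

47.25°


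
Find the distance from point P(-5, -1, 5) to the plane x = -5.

distance = |a·x₀ + b·y₀ + c·z₀ - d| / √(a² + b² + c²)
  = |1·(-5) + 0·(-1) + 0·5 - (-5)| / √(1² + 0² + 0²)
  = |-5 + 0 + 0 + 5| / √(1 + 0 + 0)
  = |0| / √1
  = 0 / 1
  ≈ 0

0


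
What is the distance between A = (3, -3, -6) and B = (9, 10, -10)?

d = √[(x₂-x₁)² + (y₂-y₁)² + (z₂-z₁)²]
  = √[6² + 13² + (-4)²]
  = √[36 + 169 + 16]
  = √221
  ≈ 14.87

14.87


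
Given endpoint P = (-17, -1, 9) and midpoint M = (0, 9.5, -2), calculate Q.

Q = 2M - P
  = (2·0 - (-17), 2·9.5 - (-1), 2·(-2) - 9)
  = (0 + 17, 19 + 1, -4 - 9)
  = (17, 20, -13)

(17, 20, -13)


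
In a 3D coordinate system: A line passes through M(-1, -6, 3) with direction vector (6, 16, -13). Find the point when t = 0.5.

P(t) = M + t·d
  = (-1 + 6·0.5, -6 + 16·0.5, 3 + (-13)·0.5)
  = (-1 + 3, -6 + 8, 3 - 6.5)
  = (2, 2, -3.5)

(2, 2, -3.5)


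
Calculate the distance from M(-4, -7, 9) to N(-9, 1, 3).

d = √[(x₂-x₁)² + (y₂-y₁)² + (z₂-z₁)²]
  = √[(-5)² + 8² + (-6)²]
  = √[25 + 64 + 36]
  = √125
  ≈ 11.18

11.18


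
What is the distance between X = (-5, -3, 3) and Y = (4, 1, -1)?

d = √[(x₂-x₁)² + (y₂-y₁)² + (z₂-z₁)²]
  = √[9² + 4² + (-4)²]
  = √[81 + 16 + 16]
  = √113
  ≈ 10.63

10.63


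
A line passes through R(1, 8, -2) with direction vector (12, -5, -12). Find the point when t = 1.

P(t) = R + t·d
  = (1 + 12·1, 8 + (-5)·1, -2 + (-12)·1)
  = (1 + 12, 8 - 5, -2 - 12)
  = (13, 3, -14)

(13, 3, -14)


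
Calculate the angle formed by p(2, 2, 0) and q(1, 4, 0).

p·q = 2·1 + 2·4 + 0·0 = 2 + 8 + 0 = 10
|p| = √(2² + 2² + 0²) = √8 ≈ 2.828
|q| = √(1² + 4² + 0²) = √17 ≈ 4.123
cos θ = (p·q)/(|p||q|) = 10/(2.828·4.123) ≈ 0.8575
θ = arccos(0.8575) ≈ 30.96°

30.96°


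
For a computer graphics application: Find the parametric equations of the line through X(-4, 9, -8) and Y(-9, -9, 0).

Direction vector d = Y - X = (-9 + 4, -9 - 9, 0 + 8) = (-5, -18, 8)
Parametric form r = X + t·d:
x = -4 - 5t, y = 9 - 18t, z = -8 + 8t

x = -4 - 5t, y = 9 - 18t, z = -8 + 8t


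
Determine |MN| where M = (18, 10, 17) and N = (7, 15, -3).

d = √[(x₂-x₁)² + (y₂-y₁)² + (z₂-z₁)²]
  = √[(-11)² + 5² + (-20)²]
  = √[121 + 25 + 400]
  = √546
  ≈ 23.37

23.37


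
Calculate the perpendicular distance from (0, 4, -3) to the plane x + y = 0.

distance = |a·x₀ + b·y₀ + c·z₀ - d| / √(a² + b² + c²)
  = |1·0 + 1·4 + 0·(-3) - 0| / √(1² + 1² + 0²)
  = |0 + 4 + 0 + 0| / √(1 + 1 + 0)
  = |4| / √2
  = 4 / 1.414
  ≈ 2.828

2.828


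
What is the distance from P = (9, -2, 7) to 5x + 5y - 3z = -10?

distance = |a·x₀ + b·y₀ + c·z₀ - d| / √(a² + b² + c²)
  = |5·9 + 5·(-2) + (-3)·7 - (-10)| / √(5² + 5² + (-3)²)
  = |45 - 10 - 21 + 10| / √(25 + 25 + 9)
  = |24| / √59
  = 24 / 7.681
  ≈ 3.125

3.125


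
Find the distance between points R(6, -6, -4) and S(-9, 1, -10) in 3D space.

d = √[(x₂-x₁)² + (y₂-y₁)² + (z₂-z₁)²]
  = √[(-15)² + 7² + (-6)²]
  = √[225 + 49 + 36]
  = √310
  ≈ 17.61

17.61


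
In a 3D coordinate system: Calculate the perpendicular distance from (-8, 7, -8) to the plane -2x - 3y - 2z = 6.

distance = |a·x₀ + b·y₀ + c·z₀ - d| / √(a² + b² + c²)
  = |(-2)·(-8) + (-3)·7 + (-2)·(-8) - 6| / √((-2)² + (-3)² + (-2)²)
  = |16 - 21 + 16 - 6| / √(4 + 9 + 4)
  = |5| / √17
  = 5 / 4.123
  ≈ 1.213

1.213


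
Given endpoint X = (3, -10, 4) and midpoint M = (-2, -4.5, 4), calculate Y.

Y = 2M - X
  = (2·(-2) - 3, 2·(-4.5) - (-10), 2·4 - 4)
  = (-4 - 3, -9 + 10, 8 - 4)
  = (-7, 1, 4)

(-7, 1, 4)
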